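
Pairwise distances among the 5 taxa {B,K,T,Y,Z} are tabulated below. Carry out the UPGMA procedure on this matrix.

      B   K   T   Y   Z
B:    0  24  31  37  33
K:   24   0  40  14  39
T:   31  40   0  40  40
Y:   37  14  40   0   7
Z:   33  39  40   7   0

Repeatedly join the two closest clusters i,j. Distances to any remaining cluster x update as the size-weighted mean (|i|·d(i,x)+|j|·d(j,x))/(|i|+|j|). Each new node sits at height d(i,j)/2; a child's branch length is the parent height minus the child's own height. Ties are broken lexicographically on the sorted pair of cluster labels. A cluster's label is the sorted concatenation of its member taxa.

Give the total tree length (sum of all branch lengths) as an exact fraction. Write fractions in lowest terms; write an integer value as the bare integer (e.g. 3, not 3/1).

step 1: merge (Y,Z) at d=7; branch lengths Y→7/2, Z→7/2; new cluster YZ
  updated: d(B,YZ)=35, d(K,YZ)=53/2, d(T,YZ)=40
step 2: merge (B,K) at d=24; branch lengths B→12, K→12; new cluster BK
  updated: d(BK,T)=71/2, d(BK,YZ)=123/4
step 3: merge (BK,YZ) at d=123/4; branch lengths BK→27/8, YZ→95/8; new cluster BKYZ
  updated: d(BKYZ,T)=151/4
step 4: merge (BKYZ,T) at d=151/4; branch lengths BKYZ→7/2, T→151/8; new cluster BKTYZ
final tree: (((B:12,K:12):27/8,(Y:7/2,Z:7/2):95/8):7/2,T:151/8)
total length: 549/8

549/8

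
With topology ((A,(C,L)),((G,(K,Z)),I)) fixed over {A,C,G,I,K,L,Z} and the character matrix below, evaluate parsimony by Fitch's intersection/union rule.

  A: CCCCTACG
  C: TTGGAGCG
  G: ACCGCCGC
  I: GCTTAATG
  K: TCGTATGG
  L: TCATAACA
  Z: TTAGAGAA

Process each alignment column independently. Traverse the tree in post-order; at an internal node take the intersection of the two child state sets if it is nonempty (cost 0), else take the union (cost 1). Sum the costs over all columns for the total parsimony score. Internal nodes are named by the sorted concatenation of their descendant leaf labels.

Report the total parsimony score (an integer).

site 0, node CL: C={T} ∩ L={T} → {T} (+0)
site 0, node ACL: A={C} ∪ CL={T} → {C,T} (+1)
site 0, node KZ: K={T} ∩ Z={T} → {T} (+0)
site 0, node GKZ: G={A} ∪ KZ={T} → {A,T} (+1)
site 0, node GIKZ: GKZ={A,T} ∪ I={G} → {A,G,T} (+1)
site 0, node ACGIKLZ: ACL={C,T} ∩ GIKZ={A,G,T} → {T} (+0)
site 1, node CL: C={T} ∪ L={C} → {C,T} (+1)
site 1, node ACL: A={C} ∩ CL={C,T} → {C} (+0)
site 1, node KZ: K={C} ∪ Z={T} → {C,T} (+1)
site 1, node GKZ: G={C} ∩ KZ={C,T} → {C} (+0)
site 1, node GIKZ: GKZ={C} ∩ I={C} → {C} (+0)
site 1, node ACGIKLZ: ACL={C} ∩ GIKZ={C} → {C} (+0)
site 2, node CL: C={G} ∪ L={A} → {A,G} (+1)
site 2, node ACL: A={C} ∪ CL={A,G} → {A,C,G} (+1)
site 2, node KZ: K={G} ∪ Z={A} → {A,G} (+1)
site 2, node GKZ: G={C} ∪ KZ={A,G} → {A,C,G} (+1)
site 2, node GIKZ: GKZ={A,C,G} ∪ I={T} → {A,C,G,T} (+1)
site 2, node ACGIKLZ: ACL={A,C,G} ∩ GIKZ={A,C,G,T} → {A,C,G} (+0)
site 3, node CL: C={G} ∪ L={T} → {G,T} (+1)
site 3, node ACL: A={C} ∪ CL={G,T} → {C,G,T} (+1)
site 3, node KZ: K={T} ∪ Z={G} → {G,T} (+1)
site 3, node GKZ: G={G} ∩ KZ={G,T} → {G} (+0)
site 3, node GIKZ: GKZ={G} ∪ I={T} → {G,T} (+1)
site 3, node ACGIKLZ: ACL={C,G,T} ∩ GIKZ={G,T} → {G,T} (+0)
site 4, node CL: C={A} ∩ L={A} → {A} (+0)
site 4, node ACL: A={T} ∪ CL={A} → {A,T} (+1)
site 4, node KZ: K={A} ∩ Z={A} → {A} (+0)
site 4, node GKZ: G={C} ∪ KZ={A} → {A,C} (+1)
site 4, node GIKZ: GKZ={A,C} ∩ I={A} → {A} (+0)
site 4, node ACGIKLZ: ACL={A,T} ∩ GIKZ={A} → {A} (+0)
site 5, node CL: C={G} ∪ L={A} → {A,G} (+1)
site 5, node ACL: A={A} ∩ CL={A,G} → {A} (+0)
site 5, node KZ: K={T} ∪ Z={G} → {G,T} (+1)
site 5, node GKZ: G={C} ∪ KZ={G,T} → {C,G,T} (+1)
site 5, node GIKZ: GKZ={C,G,T} ∪ I={A} → {A,C,G,T} (+1)
site 5, node ACGIKLZ: ACL={A} ∩ GIKZ={A,C,G,T} → {A} (+0)
site 6, node CL: C={C} ∩ L={C} → {C} (+0)
site 6, node ACL: A={C} ∩ CL={C} → {C} (+0)
site 6, node KZ: K={G} ∪ Z={A} → {A,G} (+1)
site 6, node GKZ: G={G} ∩ KZ={A,G} → {G} (+0)
site 6, node GIKZ: GKZ={G} ∪ I={T} → {G,T} (+1)
site 6, node ACGIKLZ: ACL={C} ∪ GIKZ={G,T} → {C,G,T} (+1)
site 7, node CL: C={G} ∪ L={A} → {A,G} (+1)
site 7, node ACL: A={G} ∩ CL={A,G} → {G} (+0)
site 7, node KZ: K={G} ∪ Z={A} → {A,G} (+1)
site 7, node GKZ: G={C} ∪ KZ={A,G} → {A,C,G} (+1)
site 7, node GIKZ: GKZ={A,C,G} ∩ I={G} → {G} (+0)
site 7, node ACGIKLZ: ACL={G} ∩ GIKZ={G} → {G} (+0)
per-site changes: [3, 2, 5, 4, 2, 4, 3, 3]; total = 26

26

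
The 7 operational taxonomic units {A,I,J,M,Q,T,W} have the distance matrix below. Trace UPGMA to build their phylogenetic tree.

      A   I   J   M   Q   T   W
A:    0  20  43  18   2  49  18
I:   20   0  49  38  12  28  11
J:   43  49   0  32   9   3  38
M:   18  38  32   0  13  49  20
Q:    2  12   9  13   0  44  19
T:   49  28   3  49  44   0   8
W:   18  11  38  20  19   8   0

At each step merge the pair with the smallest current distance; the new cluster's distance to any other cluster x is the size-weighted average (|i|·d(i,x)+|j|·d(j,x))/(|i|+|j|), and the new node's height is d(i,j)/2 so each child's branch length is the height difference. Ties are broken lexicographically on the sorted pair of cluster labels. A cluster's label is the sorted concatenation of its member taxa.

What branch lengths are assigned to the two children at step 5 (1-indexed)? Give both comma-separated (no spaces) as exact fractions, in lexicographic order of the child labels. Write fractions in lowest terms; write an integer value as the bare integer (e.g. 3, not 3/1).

17/6,61/12

iteration 1: select A,Q (d=2); attach at lengths (1, 1); label the merged cluster AQ
  updated: d(AQ,I)=16, d(AQ,J)=26, d(AQ,M)=31/2, d(AQ,T)=93/2, d(AQ,W)=37/2
iteration 2: select J,T (d=3); attach at lengths (3/2, 3/2); label the merged cluster JT
  updated: d(AQ,JT)=145/4, d(I,JT)=77/2, d(JT,M)=81/2, d(JT,W)=23
iteration 3: select I,W (d=11); attach at lengths (11/2, 11/2); label the merged cluster IW
  updated: d(AQ,IW)=69/4, d(IW,JT)=123/4, d(IW,M)=29
iteration 4: select AQ,M (d=31/2); attach at lengths (27/4, 31/4); label the merged cluster AMQ
  updated: d(AMQ,IW)=127/6, d(AMQ,JT)=113/3
iteration 5: select AMQ,IW (d=127/6); attach at lengths (17/6, 61/12); label the merged cluster AIMQW
  updated: d(AIMQW,JT)=349/10
iteration 6: select AIMQW,JT (d=349/10); attach at lengths (103/15, 319/20); label the merged cluster AIJMQTW
final tree: ((((A:1,Q:1):27/4,M:31/4):17/6,(I:11/2,W:11/2):61/12):103/15,(J:3/2,T:3/2):319/20)
total length: 1837/30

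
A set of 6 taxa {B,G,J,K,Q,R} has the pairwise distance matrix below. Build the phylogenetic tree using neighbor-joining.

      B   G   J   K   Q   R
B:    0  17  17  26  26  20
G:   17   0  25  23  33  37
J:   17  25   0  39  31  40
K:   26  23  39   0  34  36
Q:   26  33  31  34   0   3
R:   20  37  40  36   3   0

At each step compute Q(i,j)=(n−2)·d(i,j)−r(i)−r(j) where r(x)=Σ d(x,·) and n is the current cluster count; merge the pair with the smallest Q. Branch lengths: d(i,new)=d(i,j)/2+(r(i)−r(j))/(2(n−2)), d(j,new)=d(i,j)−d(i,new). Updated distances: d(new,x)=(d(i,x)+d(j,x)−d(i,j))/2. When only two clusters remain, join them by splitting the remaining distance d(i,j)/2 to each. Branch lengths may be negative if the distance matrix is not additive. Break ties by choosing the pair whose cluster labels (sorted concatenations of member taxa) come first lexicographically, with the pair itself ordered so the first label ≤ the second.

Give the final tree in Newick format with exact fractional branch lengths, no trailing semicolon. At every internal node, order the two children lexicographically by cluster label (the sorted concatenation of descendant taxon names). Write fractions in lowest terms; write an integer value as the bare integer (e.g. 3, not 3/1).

(((B:11/4,J:57/4):2,(G:23/3,K:46/3):19/4):69/8,(Q:3/8,R:21/8):69/8)

step 1: merge (Q,R) at d=3, Q=-251; branch lengths Q→3/8, R→21/8; new cluster QR
  updated: d(B,QR)=43/2, d(G,QR)=67/2, d(J,QR)=34, d(K,QR)=67/2
step 2: merge (G,K) at d=23, Q=-151; branch lengths G→23/3, K→46/3; new cluster GK
  updated: d(B,GK)=10, d(GK,J)=41/2, d(GK,QR)=22
step 3: merge (B,J) at d=17, Q=-86; branch lengths B→11/4, J→57/4; new cluster BJ
  updated: d(BJ,GK)=27/4, d(BJ,QR)=77/4
step 4: merge (BJ,GK) at d=27/4, Q=-48; branch lengths BJ→2, GK→19/4; new cluster BGJK
  updated: d(BGJK,QR)=69/4
step 5: merge (BGJK,QR) at d=69/4; branch lengths BGJK→69/8, QR→69/8; new cluster BGJKQR
final tree: (((B:11/4,J:57/4):2,(G:23/3,K:46/3):19/4):69/8,(Q:3/8,R:21/8):69/8)
total length: 67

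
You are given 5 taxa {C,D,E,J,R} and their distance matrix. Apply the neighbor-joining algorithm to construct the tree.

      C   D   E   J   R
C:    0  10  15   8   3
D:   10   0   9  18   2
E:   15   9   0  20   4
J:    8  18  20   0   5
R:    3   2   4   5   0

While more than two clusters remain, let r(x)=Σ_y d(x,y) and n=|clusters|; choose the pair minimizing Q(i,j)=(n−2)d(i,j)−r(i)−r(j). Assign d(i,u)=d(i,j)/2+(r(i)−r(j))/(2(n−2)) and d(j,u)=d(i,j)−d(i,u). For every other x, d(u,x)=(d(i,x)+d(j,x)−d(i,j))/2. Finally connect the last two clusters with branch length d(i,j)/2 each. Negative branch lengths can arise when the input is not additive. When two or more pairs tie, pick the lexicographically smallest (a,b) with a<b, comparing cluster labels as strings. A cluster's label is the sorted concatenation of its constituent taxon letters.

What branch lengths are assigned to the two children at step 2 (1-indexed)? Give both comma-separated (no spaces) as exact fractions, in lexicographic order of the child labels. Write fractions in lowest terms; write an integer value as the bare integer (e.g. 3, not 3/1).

35/8,-35/8

step 1: merge (C,J) at d=8, Q=-63; branch lengths C→3/2, J→13/2; new cluster CJ
  updated: d(CJ,D)=10, d(CJ,E)=27/2, d(CJ,R)=0
step 2: merge (CJ,R) at d=0, Q=-59/2; branch lengths CJ→35/8, R→-35/8; new cluster CJR
  updated: d(CJR,D)=6, d(CJR,E)=35/4
step 3: merge (CJR,D) at d=6, Q=-95/4; branch lengths CJR→23/8, D→25/8; new cluster CDJR
  updated: d(CDJR,E)=47/8
step 4: merge (CDJR,E) at d=47/8; branch lengths CDJR→47/16, E→47/16; new cluster CDEJR
final tree: ((((C:3/2,J:13/2):35/8,R:-35/8):23/8,D:25/8):47/16,E:47/16)
total length: 159/8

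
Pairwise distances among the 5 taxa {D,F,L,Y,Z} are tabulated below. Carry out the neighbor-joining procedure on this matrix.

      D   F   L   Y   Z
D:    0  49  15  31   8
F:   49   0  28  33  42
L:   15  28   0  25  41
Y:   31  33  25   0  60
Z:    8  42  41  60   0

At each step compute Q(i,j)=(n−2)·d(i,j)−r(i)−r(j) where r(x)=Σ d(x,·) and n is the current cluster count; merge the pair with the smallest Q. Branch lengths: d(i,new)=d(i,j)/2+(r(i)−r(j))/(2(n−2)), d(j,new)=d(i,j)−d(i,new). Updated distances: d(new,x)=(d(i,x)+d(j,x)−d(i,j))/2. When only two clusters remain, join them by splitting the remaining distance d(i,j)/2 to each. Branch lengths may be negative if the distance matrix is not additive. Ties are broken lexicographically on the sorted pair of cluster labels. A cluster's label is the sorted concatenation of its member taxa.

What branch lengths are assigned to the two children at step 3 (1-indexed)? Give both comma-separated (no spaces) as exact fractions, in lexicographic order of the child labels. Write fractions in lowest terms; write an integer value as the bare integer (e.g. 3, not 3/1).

11/2,69/4

iteration 1: select D,Z (d=8, Q=-230); attach at lengths (-4, 12); label the merged cluster DZ
  updated: d(DZ,F)=83/2, d(DZ,L)=24, d(DZ,Y)=83/2
iteration 2: select DZ,L (d=24, Q=-136); attach at lengths (39/2, 9/2); label the merged cluster DLZ
  updated: d(DLZ,F)=91/4, d(DLZ,Y)=85/4
iteration 3: select DLZ,F (d=91/4, Q=-77); attach at lengths (11/2, 69/4); label the merged cluster DFLZ
  updated: d(DFLZ,Y)=63/4
iteration 4: select DFLZ,Y (d=63/4); attach at lengths (63/8, 63/8); label the merged cluster DFLYZ
final tree: ((((D:-4,Z:12):39/2,L:9/2):11/2,F:69/4):63/8,Y:63/8)
total length: 141/2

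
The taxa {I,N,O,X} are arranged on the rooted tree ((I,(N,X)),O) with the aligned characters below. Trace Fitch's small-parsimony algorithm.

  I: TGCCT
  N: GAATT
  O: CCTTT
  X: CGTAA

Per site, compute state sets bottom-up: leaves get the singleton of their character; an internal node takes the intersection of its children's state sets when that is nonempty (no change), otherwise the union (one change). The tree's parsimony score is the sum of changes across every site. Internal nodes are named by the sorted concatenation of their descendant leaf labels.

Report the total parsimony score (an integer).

[col 0] NX: children N:{G}, X:{C} ∪→ {C,G}; cost 1
[col 0] INX: children I:{T}, NX:{C,G} ∪→ {C,G,T}; cost 1
[col 0] INOX: children INX:{C,G,T}, O:{C} ∩→ {C}; cost 0
[col 1] NX: children N:{A}, X:{G} ∪→ {A,G}; cost 1
[col 1] INX: children I:{G}, NX:{A,G} ∩→ {G}; cost 0
[col 1] INOX: children INX:{G}, O:{C} ∪→ {C,G}; cost 1
[col 2] NX: children N:{A}, X:{T} ∪→ {A,T}; cost 1
[col 2] INX: children I:{C}, NX:{A,T} ∪→ {A,C,T}; cost 1
[col 2] INOX: children INX:{A,C,T}, O:{T} ∩→ {T}; cost 0
[col 3] NX: children N:{T}, X:{A} ∪→ {A,T}; cost 1
[col 3] INX: children I:{C}, NX:{A,T} ∪→ {A,C,T}; cost 1
[col 3] INOX: children INX:{A,C,T}, O:{T} ∩→ {T}; cost 0
[col 4] NX: children N:{T}, X:{A} ∪→ {A,T}; cost 1
[col 4] INX: children I:{T}, NX:{A,T} ∩→ {T}; cost 0
[col 4] INOX: children INX:{T}, O:{T} ∩→ {T}; cost 0
per-site changes: [2, 2, 2, 2, 1]; total = 9

9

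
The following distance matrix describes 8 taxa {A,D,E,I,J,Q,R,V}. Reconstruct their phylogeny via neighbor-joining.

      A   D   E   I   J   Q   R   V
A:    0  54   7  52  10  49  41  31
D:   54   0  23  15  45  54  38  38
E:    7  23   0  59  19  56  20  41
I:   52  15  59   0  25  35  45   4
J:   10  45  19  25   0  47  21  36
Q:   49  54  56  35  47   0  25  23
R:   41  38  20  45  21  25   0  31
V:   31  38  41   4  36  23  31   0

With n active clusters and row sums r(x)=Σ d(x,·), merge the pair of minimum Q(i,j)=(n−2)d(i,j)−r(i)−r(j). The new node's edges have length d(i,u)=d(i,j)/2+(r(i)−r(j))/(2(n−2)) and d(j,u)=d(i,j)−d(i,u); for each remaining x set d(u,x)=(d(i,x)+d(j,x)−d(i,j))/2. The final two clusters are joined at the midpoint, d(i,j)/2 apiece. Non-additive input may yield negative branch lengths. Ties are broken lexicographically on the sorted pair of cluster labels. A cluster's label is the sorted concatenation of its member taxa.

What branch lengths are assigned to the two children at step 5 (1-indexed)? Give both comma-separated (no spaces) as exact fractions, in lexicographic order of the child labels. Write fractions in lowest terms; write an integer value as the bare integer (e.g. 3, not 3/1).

61/8,135/8

iteration 1: select A,E (d=7, Q=-427); attach at lengths (61/12, 23/12); label the merged cluster AE
  updated: d(AE,D)=35, d(AE,I)=52, d(AE,J)=11, d(AE,Q)=49, d(AE,R)=27, d(AE,V)=65/2
iteration 2: select AE,J (d=11, Q=-673/2); attach at lengths (153/20, 67/20); label the merged cluster AEJ
  updated: d(AEJ,D)=69/2, d(AEJ,I)=33, d(AEJ,Q)=85/2, d(AEJ,R)=37/2, d(AEJ,V)=115/4
iteration 3: select D,I (d=15, Q=-503/2); attach at lengths (215/16, 25/16); label the merged cluster DI
  updated: d(AEJ,DI)=105/4, d(DI,Q)=37, d(DI,R)=34, d(DI,V)=27/2
iteration 4: select AEJ,R (d=37/2, Q=-169); attach at lengths (21/2, 8); label the merged cluster AEJR
  updated: d(AEJR,DI)=167/8, d(AEJR,Q)=49/2, d(AEJR,V)=165/8
iteration 5: select AEJR,Q (d=49/2, Q=-203/2); attach at lengths (61/8, 135/8); label the merged cluster AEJQR
  updated: d(AEJQR,DI)=267/16, d(AEJQR,V)=153/16
iteration 6: select AEJQR,DI (d=267/16, Q=-159/4); attach at lengths (51/8, 165/16); label the merged cluster ADEIJQR
  updated: d(ADEIJQR,V)=51/16
iteration 7: select ADEIJQR,V (d=51/16); attach at lengths (51/32, 51/32); label the merged cluster ADEIJQRV
final tree: ((((((A:61/12,E:23/12):153/20,J:67/20):21/2,R:8):61/8,Q:135/8):51/8,(D:215/16,I:25/16):165/16):51/32,V:51/32)
total length: 767/8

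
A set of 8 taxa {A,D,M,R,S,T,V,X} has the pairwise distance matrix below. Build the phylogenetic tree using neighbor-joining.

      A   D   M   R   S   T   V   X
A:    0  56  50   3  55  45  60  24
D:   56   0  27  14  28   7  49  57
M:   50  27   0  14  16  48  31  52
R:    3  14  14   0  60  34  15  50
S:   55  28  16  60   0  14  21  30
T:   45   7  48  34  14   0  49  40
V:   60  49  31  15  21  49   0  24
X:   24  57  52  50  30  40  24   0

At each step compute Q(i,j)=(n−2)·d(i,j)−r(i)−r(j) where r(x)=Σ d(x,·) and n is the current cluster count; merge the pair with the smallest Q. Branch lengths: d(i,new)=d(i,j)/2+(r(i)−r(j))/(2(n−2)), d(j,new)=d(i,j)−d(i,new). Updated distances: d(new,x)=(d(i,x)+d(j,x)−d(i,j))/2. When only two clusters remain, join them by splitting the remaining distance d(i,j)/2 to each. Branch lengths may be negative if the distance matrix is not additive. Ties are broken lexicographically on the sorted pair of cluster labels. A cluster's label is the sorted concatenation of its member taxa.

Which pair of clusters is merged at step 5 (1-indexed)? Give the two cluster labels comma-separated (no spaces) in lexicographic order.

1. join A+R (d=3, Q=-465) ⇒ AR; edges |A|=121/12, |R|=-85/12
  updated: d(AR,D)=67/2, d(AR,M)=61/2, d(AR,S)=56, d(AR,T)=38, d(AR,V)=36, d(AR,X)=71/2
2. join D+T (d=7, Q=-725/2) ⇒ DT; edges |D|=81/20, |T|=59/20
  updated: d(AR,DT)=129/4, d(DT,M)=34, d(DT,S)=35/2, d(DT,V)=91/2, d(DT,X)=45
3. join V+X (d=24, Q=-248) ⇒ VX; edges |V|=67/8, |X|=125/8
  updated: d(AR,VX)=95/4, d(DT,VX)=133/4, d(M,VX)=59/2, d(S,VX)=27/2
4. join AR+VX (d=95/4, Q=-685/4) ⇒ ARVX; edges |AR|=455/24, |VX|=115/24
  updated: d(ARVX,DT)=167/8, d(ARVX,M)=145/8, d(ARVX,S)=183/8
5. join ARVX+M (d=145/8, Q=-375/4) ⇒ AMRVX; edges |ARVX|=15/2, |M|=85/8
  updated: d(AMRVX,DT)=147/8, d(AMRVX,S)=83/8
6. join AMRVX+DT (d=147/8, Q=-185/4) ⇒ ADMRTVX; edges |AMRVX|=45/8, |DT|=51/4
  updated: d(ADMRTVX,S)=19/4
7. join ADMRTVX+S (d=19/4) ⇒ ADMRSTVX; edges |ADMRTVX|=19/8, |S|=19/8
final tree: (((((A:121/12,R:-85/12):455/24,(V:67/8,X:125/8):115/24):15/2,M:85/8):45/8,(D:81/20,T:59/20):51/4):19/8,S:19/8)
total length: 99

ARVX,M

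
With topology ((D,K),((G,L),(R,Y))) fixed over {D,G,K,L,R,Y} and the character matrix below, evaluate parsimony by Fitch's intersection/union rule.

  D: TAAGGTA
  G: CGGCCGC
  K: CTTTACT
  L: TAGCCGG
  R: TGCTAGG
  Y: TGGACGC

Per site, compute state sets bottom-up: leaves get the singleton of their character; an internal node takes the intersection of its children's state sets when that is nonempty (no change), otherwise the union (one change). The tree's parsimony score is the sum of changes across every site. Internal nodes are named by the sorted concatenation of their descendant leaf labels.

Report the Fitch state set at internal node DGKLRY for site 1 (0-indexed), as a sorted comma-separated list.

A,G,T

DK@0: {T} ∪ {C} = {C,T} (union, +1)
GL@0: {C} ∪ {T} = {C,T} (union, +1)
RY@0: {T} ∩ {T} = {T} (intersection, +0)
GLRY@0: {C,T} ∩ {T} = {T} (intersection, +0)
DGKLRY@0: {C,T} ∩ {T} = {T} (intersection, +0)
DK@1: {A} ∪ {T} = {A,T} (union, +1)
GL@1: {G} ∪ {A} = {A,G} (union, +1)
RY@1: {G} ∩ {G} = {G} (intersection, +0)
GLRY@1: {A,G} ∩ {G} = {G} (intersection, +0)
DGKLRY@1: {A,T} ∪ {G} = {A,G,T} (union, +1)
DK@2: {A} ∪ {T} = {A,T} (union, +1)
GL@2: {G} ∩ {G} = {G} (intersection, +0)
RY@2: {C} ∪ {G} = {C,G} (union, +1)
GLRY@2: {G} ∩ {C,G} = {G} (intersection, +0)
DGKLRY@2: {A,T} ∪ {G} = {A,G,T} (union, +1)
DK@3: {G} ∪ {T} = {G,T} (union, +1)
GL@3: {C} ∩ {C} = {C} (intersection, +0)
RY@3: {T} ∪ {A} = {A,T} (union, +1)
GLRY@3: {C} ∪ {A,T} = {A,C,T} (union, +1)
DGKLRY@3: {G,T} ∩ {A,C,T} = {T} (intersection, +0)
DK@4: {G} ∪ {A} = {A,G} (union, +1)
GL@4: {C} ∩ {C} = {C} (intersection, +0)
RY@4: {A} ∪ {C} = {A,C} (union, +1)
GLRY@4: {C} ∩ {A,C} = {C} (intersection, +0)
DGKLRY@4: {A,G} ∪ {C} = {A,C,G} (union, +1)
DK@5: {T} ∪ {C} = {C,T} (union, +1)
GL@5: {G} ∩ {G} = {G} (intersection, +0)
RY@5: {G} ∩ {G} = {G} (intersection, +0)
GLRY@5: {G} ∩ {G} = {G} (intersection, +0)
DGKLRY@5: {C,T} ∪ {G} = {C,G,T} (union, +1)
DK@6: {A} ∪ {T} = {A,T} (union, +1)
GL@6: {C} ∪ {G} = {C,G} (union, +1)
RY@6: {G} ∪ {C} = {C,G} (union, +1)
GLRY@6: {C,G} ∩ {C,G} = {C,G} (intersection, +0)
DGKLRY@6: {A,T} ∪ {C,G} = {A,C,G,T} (union, +1)
per-site changes: [2, 3, 3, 3, 3, 2, 4]; total = 20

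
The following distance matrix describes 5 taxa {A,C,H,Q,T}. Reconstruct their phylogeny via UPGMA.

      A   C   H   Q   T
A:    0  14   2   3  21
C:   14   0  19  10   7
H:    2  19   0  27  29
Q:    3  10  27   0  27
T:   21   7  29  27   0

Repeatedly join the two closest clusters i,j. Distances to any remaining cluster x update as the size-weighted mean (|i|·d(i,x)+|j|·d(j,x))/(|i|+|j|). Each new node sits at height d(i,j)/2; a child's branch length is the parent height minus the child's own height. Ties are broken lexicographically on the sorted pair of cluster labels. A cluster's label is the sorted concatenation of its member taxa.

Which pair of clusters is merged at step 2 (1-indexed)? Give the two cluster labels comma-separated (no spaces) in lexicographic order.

C,T

step 1: merge (A,H) at d=2; branch lengths A→1, H→1; new cluster AH
  updated: d(AH,C)=33/2, d(AH,Q)=15, d(AH,T)=25
step 2: merge (C,T) at d=7; branch lengths C→7/2, T→7/2; new cluster CT
  updated: d(AH,CT)=83/4, d(CT,Q)=37/2
step 3: merge (AH,Q) at d=15; branch lengths AH→13/2, Q→15/2; new cluster AHQ
  updated: d(AHQ,CT)=20
step 4: merge (AHQ,CT) at d=20; branch lengths AHQ→5/2, CT→13/2; new cluster ACHQT
final tree: (((A:1,H:1):13/2,Q:15/2):5/2,(C:7/2,T:7/2):13/2)
total length: 32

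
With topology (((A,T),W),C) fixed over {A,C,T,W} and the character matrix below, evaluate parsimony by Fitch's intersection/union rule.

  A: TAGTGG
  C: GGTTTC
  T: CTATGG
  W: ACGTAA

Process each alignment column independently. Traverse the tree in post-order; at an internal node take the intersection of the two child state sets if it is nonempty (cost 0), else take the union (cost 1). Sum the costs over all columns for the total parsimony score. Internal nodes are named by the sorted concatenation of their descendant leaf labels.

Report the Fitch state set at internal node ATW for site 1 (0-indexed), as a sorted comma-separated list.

AT@0: {T} ∪ {C} = {C,T} (union, +1)
ATW@0: {C,T} ∪ {A} = {A,C,T} (union, +1)
ACTW@0: {A,C,T} ∪ {G} = {A,C,G,T} (union, +1)
AT@1: {A} ∪ {T} = {A,T} (union, +1)
ATW@1: {A,T} ∪ {C} = {A,C,T} (union, +1)
ACTW@1: {A,C,T} ∪ {G} = {A,C,G,T} (union, +1)
AT@2: {G} ∪ {A} = {A,G} (union, +1)
ATW@2: {A,G} ∩ {G} = {G} (intersection, +0)
ACTW@2: {G} ∪ {T} = {G,T} (union, +1)
AT@3: {T} ∩ {T} = {T} (intersection, +0)
ATW@3: {T} ∩ {T} = {T} (intersection, +0)
ACTW@3: {T} ∩ {T} = {T} (intersection, +0)
AT@4: {G} ∩ {G} = {G} (intersection, +0)
ATW@4: {G} ∪ {A} = {A,G} (union, +1)
ACTW@4: {A,G} ∪ {T} = {A,G,T} (union, +1)
AT@5: {G} ∩ {G} = {G} (intersection, +0)
ATW@5: {G} ∪ {A} = {A,G} (union, +1)
ACTW@5: {A,G} ∪ {C} = {A,C,G} (union, +1)
per-site changes: [3, 3, 2, 0, 2, 2]; total = 12

A,C,T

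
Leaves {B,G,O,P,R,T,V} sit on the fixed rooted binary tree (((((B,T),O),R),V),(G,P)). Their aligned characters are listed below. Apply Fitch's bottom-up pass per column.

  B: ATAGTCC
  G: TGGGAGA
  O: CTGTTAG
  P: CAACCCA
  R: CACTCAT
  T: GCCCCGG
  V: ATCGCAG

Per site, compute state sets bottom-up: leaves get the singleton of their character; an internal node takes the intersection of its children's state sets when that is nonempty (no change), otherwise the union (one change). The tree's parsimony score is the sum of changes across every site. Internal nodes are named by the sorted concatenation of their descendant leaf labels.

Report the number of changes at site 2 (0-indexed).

BT@0: {A} ∪ {G} = {A,G} (union, +1)
BOT@0: {A,G} ∪ {C} = {A,C,G} (union, +1)
BORT@0: {A,C,G} ∩ {C} = {C} (intersection, +0)
BORTV@0: {C} ∪ {A} = {A,C} (union, +1)
GP@0: {T} ∪ {C} = {C,T} (union, +1)
BGOPRTV@0: {A,C} ∩ {C,T} = {C} (intersection, +0)
BT@1: {T} ∪ {C} = {C,T} (union, +1)
BOT@1: {C,T} ∩ {T} = {T} (intersection, +0)
BORT@1: {T} ∪ {A} = {A,T} (union, +1)
BORTV@1: {A,T} ∩ {T} = {T} (intersection, +0)
GP@1: {G} ∪ {A} = {A,G} (union, +1)
BGOPRTV@1: {T} ∪ {A,G} = {A,G,T} (union, +1)
BT@2: {A} ∪ {C} = {A,C} (union, +1)
BOT@2: {A,C} ∪ {G} = {A,C,G} (union, +1)
BORT@2: {A,C,G} ∩ {C} = {C} (intersection, +0)
BORTV@2: {C} ∩ {C} = {C} (intersection, +0)
GP@2: {G} ∪ {A} = {A,G} (union, +1)
BGOPRTV@2: {C} ∪ {A,G} = {A,C,G} (union, +1)
BT@3: {G} ∪ {C} = {C,G} (union, +1)
BOT@3: {C,G} ∪ {T} = {C,G,T} (union, +1)
BORT@3: {C,G,T} ∩ {T} = {T} (intersection, +0)
BORTV@3: {T} ∪ {G} = {G,T} (union, +1)
GP@3: {G} ∪ {C} = {C,G} (union, +1)
BGOPRTV@3: {G,T} ∩ {C,G} = {G} (intersection, +0)
BT@4: {T} ∪ {C} = {C,T} (union, +1)
BOT@4: {C,T} ∩ {T} = {T} (intersection, +0)
BORT@4: {T} ∪ {C} = {C,T} (union, +1)
BORTV@4: {C,T} ∩ {C} = {C} (intersection, +0)
GP@4: {A} ∪ {C} = {A,C} (union, +1)
BGOPRTV@4: {C} ∩ {A,C} = {C} (intersection, +0)
BT@5: {C} ∪ {G} = {C,G} (union, +1)
BOT@5: {C,G} ∪ {A} = {A,C,G} (union, +1)
BORT@5: {A,C,G} ∩ {A} = {A} (intersection, +0)
BORTV@5: {A} ∩ {A} = {A} (intersection, +0)
GP@5: {G} ∪ {C} = {C,G} (union, +1)
BGOPRTV@5: {A} ∪ {C,G} = {A,C,G} (union, +1)
BT@6: {C} ∪ {G} = {C,G} (union, +1)
BOT@6: {C,G} ∩ {G} = {G} (intersection, +0)
BORT@6: {G} ∪ {T} = {G,T} (union, +1)
BORTV@6: {G,T} ∩ {G} = {G} (intersection, +0)
GP@6: {A} ∩ {A} = {A} (intersection, +0)
BGOPRTV@6: {G} ∪ {A} = {A,G} (union, +1)
per-site changes: [4, 4, 4, 4, 3, 4, 3]; total = 26

4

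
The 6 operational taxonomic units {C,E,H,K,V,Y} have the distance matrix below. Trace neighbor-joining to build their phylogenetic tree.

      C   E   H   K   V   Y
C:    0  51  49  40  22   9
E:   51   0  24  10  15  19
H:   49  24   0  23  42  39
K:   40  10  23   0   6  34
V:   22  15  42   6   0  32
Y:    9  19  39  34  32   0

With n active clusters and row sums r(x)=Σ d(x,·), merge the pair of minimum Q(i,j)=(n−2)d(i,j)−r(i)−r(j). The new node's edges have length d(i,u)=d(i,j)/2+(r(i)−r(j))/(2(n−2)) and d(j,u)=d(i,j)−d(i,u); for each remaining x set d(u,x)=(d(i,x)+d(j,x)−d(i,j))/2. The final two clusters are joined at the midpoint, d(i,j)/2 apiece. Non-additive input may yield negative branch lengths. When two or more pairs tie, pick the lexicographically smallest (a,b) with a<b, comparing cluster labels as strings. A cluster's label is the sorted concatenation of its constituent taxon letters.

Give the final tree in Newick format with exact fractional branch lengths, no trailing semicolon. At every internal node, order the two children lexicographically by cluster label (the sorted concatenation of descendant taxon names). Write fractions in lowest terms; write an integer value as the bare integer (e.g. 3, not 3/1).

(((((C:37/4,Y:-1/4):107/6,V:14/3):6,K:2):5/2,E:17/4):79/8,H:79/8)

step 1: merge (C,Y) at d=9, Q=-268; branch lengths C→37/4, Y→-1/4; new cluster CY
  updated: d(CY,E)=61/2, d(CY,H)=79/2, d(CY,K)=65/2, d(CY,V)=45/2
step 2: merge (CY,V) at d=45/2, Q=-143; branch lengths CY→107/6, V→14/3; new cluster CVY
  updated: d(CVY,E)=23/2, d(CVY,H)=59/2, d(CVY,K)=8
step 3: merge (CVY,K) at d=8, Q=-74; branch lengths CVY→6, K→2; new cluster CKVY
  updated: d(CKVY,E)=27/4, d(CKVY,H)=89/4
step 4: merge (CKVY,E) at d=27/4, Q=-53; branch lengths CKVY→5/2, E→17/4; new cluster CEKVY
  updated: d(CEKVY,H)=79/4
step 5: merge (CEKVY,H) at d=79/4; branch lengths CEKVY→79/8, H→79/8; new cluster CEHKVY
final tree: (((((C:37/4,Y:-1/4):107/6,V:14/3):6,K:2):5/2,E:17/4):79/8,H:79/8)
total length: 66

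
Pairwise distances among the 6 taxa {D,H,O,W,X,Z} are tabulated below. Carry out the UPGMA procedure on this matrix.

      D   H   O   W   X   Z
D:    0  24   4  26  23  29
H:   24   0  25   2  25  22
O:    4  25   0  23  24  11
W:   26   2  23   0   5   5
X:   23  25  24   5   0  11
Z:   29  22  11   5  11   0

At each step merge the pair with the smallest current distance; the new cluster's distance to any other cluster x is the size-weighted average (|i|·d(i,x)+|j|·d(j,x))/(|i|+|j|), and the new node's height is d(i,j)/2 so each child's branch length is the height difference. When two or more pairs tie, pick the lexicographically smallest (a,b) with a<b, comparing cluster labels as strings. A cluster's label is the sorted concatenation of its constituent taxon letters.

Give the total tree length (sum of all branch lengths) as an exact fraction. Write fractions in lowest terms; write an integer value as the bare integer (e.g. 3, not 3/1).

155/4

step 1: merge (H,W) at d=2; branch lengths H→1, W→1; new cluster HW
  updated: d(D,HW)=25, d(HW,O)=24, d(HW,X)=15, d(HW,Z)=27/2
step 2: merge (D,O) at d=4; branch lengths D→2, O→2; new cluster DO
  updated: d(DO,HW)=49/2, d(DO,X)=47/2, d(DO,Z)=20
step 3: merge (X,Z) at d=11; branch lengths X→11/2, Z→11/2; new cluster XZ
  updated: d(DO,XZ)=87/4, d(HW,XZ)=57/4
step 4: merge (HW,XZ) at d=57/4; branch lengths HW→49/8, XZ→13/8; new cluster HWXZ
  updated: d(DO,HWXZ)=185/8
step 5: merge (DO,HWXZ) at d=185/8; branch lengths DO→153/16, HWXZ→71/16; new cluster DHOWXZ
final tree: ((D:2,O:2):153/16,((H:1,W:1):49/8,(X:11/2,Z:11/2):13/8):71/16)
total length: 155/4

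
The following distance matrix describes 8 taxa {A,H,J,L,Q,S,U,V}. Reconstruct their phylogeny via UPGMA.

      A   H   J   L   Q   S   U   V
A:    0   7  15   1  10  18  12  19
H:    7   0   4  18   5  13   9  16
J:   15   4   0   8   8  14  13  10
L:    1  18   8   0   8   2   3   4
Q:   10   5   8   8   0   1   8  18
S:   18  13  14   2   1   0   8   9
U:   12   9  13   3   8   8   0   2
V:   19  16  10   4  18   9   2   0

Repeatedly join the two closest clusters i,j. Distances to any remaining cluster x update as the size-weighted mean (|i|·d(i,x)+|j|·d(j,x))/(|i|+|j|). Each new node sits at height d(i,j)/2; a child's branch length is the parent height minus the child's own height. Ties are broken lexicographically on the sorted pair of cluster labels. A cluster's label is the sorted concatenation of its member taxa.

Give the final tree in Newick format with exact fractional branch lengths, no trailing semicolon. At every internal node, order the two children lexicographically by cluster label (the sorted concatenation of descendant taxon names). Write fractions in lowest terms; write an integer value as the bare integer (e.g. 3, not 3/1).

iteration 1: select A,L (d=1); attach at lengths (1/2, 1/2); label the merged cluster AL
  updated: d(AL,H)=25/2, d(AL,J)=23/2, d(AL,Q)=9, d(AL,S)=10, d(AL,U)=15/2, d(AL,V)=23/2
iteration 2: select Q,S (d=1); attach at lengths (1/2, 1/2); label the merged cluster QS
  updated: d(AL,QS)=19/2, d(H,QS)=9, d(J,QS)=11, d(QS,U)=8, d(QS,V)=27/2
iteration 3: select U,V (d=2); attach at lengths (1, 1); label the merged cluster UV
  updated: d(AL,UV)=19/2, d(H,UV)=25/2, d(J,UV)=23/2, d(QS,UV)=43/4
iteration 4: select H,J (d=4); attach at lengths (2, 2); label the merged cluster HJ
  updated: d(AL,HJ)=12, d(HJ,QS)=10, d(HJ,UV)=12
iteration 5: select AL,QS (d=19/2); attach at lengths (17/4, 17/4); label the merged cluster ALQS
  updated: d(ALQS,HJ)=11, d(ALQS,UV)=81/8
iteration 6: select ALQS,UV (d=81/8); attach at lengths (5/16, 65/16); label the merged cluster ALQSUV
  updated: d(ALQSUV,HJ)=34/3
iteration 7: select ALQSUV,HJ (d=34/3); attach at lengths (29/48, 11/3); label the merged cluster AHJLQSUV
final tree: ((((A:1/2,L:1/2):17/4,(Q:1/2,S:1/2):17/4):5/16,(U:1,V:1):65/16):29/48,(H:2,J:2):11/3)
total length: 1207/48

((((A:1/2,L:1/2):17/4,(Q:1/2,S:1/2):17/4):5/16,(U:1,V:1):65/16):29/48,(H:2,J:2):11/3)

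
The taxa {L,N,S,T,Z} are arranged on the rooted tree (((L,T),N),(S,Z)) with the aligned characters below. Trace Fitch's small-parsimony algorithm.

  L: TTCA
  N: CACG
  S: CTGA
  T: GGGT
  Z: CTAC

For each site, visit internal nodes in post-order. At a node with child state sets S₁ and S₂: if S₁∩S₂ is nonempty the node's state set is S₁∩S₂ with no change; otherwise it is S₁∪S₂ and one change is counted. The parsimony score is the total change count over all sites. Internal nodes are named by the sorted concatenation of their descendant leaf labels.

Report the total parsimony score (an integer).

LT@0: {T} ∪ {G} = {G,T} (union, +1)
LNT@0: {G,T} ∪ {C} = {C,G,T} (union, +1)
SZ@0: {C} ∩ {C} = {C} (intersection, +0)
LNSTZ@0: {C,G,T} ∩ {C} = {C} (intersection, +0)
LT@1: {T} ∪ {G} = {G,T} (union, +1)
LNT@1: {G,T} ∪ {A} = {A,G,T} (union, +1)
SZ@1: {T} ∩ {T} = {T} (intersection, +0)
LNSTZ@1: {A,G,T} ∩ {T} = {T} (intersection, +0)
LT@2: {C} ∪ {G} = {C,G} (union, +1)
LNT@2: {C,G} ∩ {C} = {C} (intersection, +0)
SZ@2: {G} ∪ {A} = {A,G} (union, +1)
LNSTZ@2: {C} ∪ {A,G} = {A,C,G} (union, +1)
LT@3: {A} ∪ {T} = {A,T} (union, +1)
LNT@3: {A,T} ∪ {G} = {A,G,T} (union, +1)
SZ@3: {A} ∪ {C} = {A,C} (union, +1)
LNSTZ@3: {A,G,T} ∩ {A,C} = {A} (intersection, +0)
per-site changes: [2, 2, 3, 3]; total = 10

10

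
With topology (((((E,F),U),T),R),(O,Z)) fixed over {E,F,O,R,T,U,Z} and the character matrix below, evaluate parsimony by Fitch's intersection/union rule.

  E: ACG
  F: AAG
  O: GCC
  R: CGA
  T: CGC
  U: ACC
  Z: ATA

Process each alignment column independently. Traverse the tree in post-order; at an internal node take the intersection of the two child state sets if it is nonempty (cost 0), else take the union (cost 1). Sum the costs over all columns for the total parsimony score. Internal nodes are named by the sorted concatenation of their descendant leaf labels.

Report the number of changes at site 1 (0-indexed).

site 0, node EF: E={A} ∩ F={A} → {A} (+0)
site 0, node EFU: EF={A} ∩ U={A} → {A} (+0)
site 0, node EFTU: EFU={A} ∪ T={C} → {A,C} (+1)
site 0, node EFRTU: EFTU={A,C} ∩ R={C} → {C} (+0)
site 0, node OZ: O={G} ∪ Z={A} → {A,G} (+1)
site 0, node EFORTUZ: EFRTU={C} ∪ OZ={A,G} → {A,C,G} (+1)
site 1, node EF: E={C} ∪ F={A} → {A,C} (+1)
site 1, node EFU: EF={A,C} ∩ U={C} → {C} (+0)
site 1, node EFTU: EFU={C} ∪ T={G} → {C,G} (+1)
site 1, node EFRTU: EFTU={C,G} ∩ R={G} → {G} (+0)
site 1, node OZ: O={C} ∪ Z={T} → {C,T} (+1)
site 1, node EFORTUZ: EFRTU={G} ∪ OZ={C,T} → {C,G,T} (+1)
site 2, node EF: E={G} ∩ F={G} → {G} (+0)
site 2, node EFU: EF={G} ∪ U={C} → {C,G} (+1)
site 2, node EFTU: EFU={C,G} ∩ T={C} → {C} (+0)
site 2, node EFRTU: EFTU={C} ∪ R={A} → {A,C} (+1)
site 2, node OZ: O={C} ∪ Z={A} → {A,C} (+1)
site 2, node EFORTUZ: EFRTU={A,C} ∩ OZ={A,C} → {A,C} (+0)
per-site changes: [3, 4, 3]; total = 10

4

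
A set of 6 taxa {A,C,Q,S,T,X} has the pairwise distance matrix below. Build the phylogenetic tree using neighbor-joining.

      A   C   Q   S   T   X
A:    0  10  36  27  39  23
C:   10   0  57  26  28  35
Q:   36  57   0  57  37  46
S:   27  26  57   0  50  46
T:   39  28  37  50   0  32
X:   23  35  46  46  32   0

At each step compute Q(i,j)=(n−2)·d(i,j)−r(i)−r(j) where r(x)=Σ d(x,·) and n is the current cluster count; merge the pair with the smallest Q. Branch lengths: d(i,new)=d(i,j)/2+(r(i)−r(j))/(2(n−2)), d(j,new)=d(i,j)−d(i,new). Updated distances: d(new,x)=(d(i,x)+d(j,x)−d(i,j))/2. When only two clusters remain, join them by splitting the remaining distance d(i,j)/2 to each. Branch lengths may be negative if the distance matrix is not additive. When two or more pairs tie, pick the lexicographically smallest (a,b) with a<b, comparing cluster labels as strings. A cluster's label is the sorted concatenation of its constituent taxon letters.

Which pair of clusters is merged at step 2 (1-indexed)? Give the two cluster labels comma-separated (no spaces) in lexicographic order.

1. join Q+T (d=37, Q=-271) ⇒ QT; edges |Q|=195/8, |T|=101/8
  updated: d(A,QT)=19, d(C,QT)=24, d(QT,S)=35, d(QT,X)=41/2
2. join QT+X (d=41/2, Q=-323/2) ⇒ QTX; edges |QT|=71/12, |X|=175/12
  updated: d(A,QTX)=43/4, d(C,QTX)=77/4, d(QTX,S)=121/4
3. join A+QTX (d=43/4, Q=-173/2) ⇒ AQTX; edges |A|=9/4, |QTX|=17/2
  updated: d(AQTX,C)=37/4, d(AQTX,S)=93/4
4. join AQTX+C (d=37/4, Q=-117/2) ⇒ ACQTX; edges |AQTX|=13/4, |C|=6
  updated: d(ACQTX,S)=20
5. join ACQTX+S (d=20) ⇒ ACQSTX; edges |ACQTX|=10, |S|=10
final tree: (((A:9/4,((Q:195/8,T:101/8):71/12,X:175/12):17/2):13/4,C:6):10,S:10)
total length: 195/2

QT,X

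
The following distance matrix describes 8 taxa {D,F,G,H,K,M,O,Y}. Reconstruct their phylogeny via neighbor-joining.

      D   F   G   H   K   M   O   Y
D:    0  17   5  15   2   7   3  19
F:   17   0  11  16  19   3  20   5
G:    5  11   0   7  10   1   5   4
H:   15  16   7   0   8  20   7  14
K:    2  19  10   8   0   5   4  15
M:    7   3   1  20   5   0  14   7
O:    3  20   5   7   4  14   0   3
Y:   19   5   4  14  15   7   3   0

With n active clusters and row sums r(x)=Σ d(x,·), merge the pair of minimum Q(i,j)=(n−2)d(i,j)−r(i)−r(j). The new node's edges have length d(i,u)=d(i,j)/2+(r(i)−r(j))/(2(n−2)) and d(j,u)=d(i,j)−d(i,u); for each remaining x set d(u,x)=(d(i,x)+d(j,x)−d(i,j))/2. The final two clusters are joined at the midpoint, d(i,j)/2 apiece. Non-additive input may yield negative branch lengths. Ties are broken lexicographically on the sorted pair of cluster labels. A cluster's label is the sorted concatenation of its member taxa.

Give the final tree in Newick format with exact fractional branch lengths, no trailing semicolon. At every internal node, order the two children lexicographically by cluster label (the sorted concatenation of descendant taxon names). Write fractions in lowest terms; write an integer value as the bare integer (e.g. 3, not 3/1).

1. join F+M (d=3, Q=-130) ⇒ FM; edges |F|=13/3, |M|=-4/3
  updated: d(D,FM)=21/2, d(FM,G)=9/2, d(FM,H)=33/2, d(FM,K)=21/2, d(FM,O)=31/2, d(FM,Y)=9/2
2. join FM+Y (d=9/2, Q=-99) ⇒ FMY; edges |FM|=5/2, |Y|=2
  updated: d(D,FMY)=25/2, d(FMY,G)=2, d(FMY,H)=13, d(FMY,K)=21/2, d(FMY,O)=7
3. join FMY+G (d=2, Q=-66) ⇒ FGMY; edges |FMY|=3, |G|=-1
  updated: d(D,FGMY)=31/4, d(FGMY,H)=9, d(FGMY,K)=37/4, d(FGMY,O)=5
4. join D+K (d=2, Q=-45) ⇒ DK; edges |D|=7/4, |K|=1/4
  updated: d(DK,FGMY)=15/2, d(DK,H)=21/2, d(DK,O)=5/2
5. join DK+O (d=5/2, Q=-30) ⇒ DKO; edges |DK|=11/4, |O|=-1/4
  updated: d(DKO,FGMY)=5, d(DKO,H)=15/2
6. join DKO+FGMY (d=5, Q=-43/2) ⇒ DFGKMOY; edges |DKO|=7/4, |FGMY|=13/4
  updated: d(DFGKMOY,H)=23/4
7. join DFGKMOY+H (d=23/4) ⇒ DFGHKMOY; edges |DFGKMOY|=23/8, |H|=23/8
final tree: ((((D:7/4,K:1/4):11/4,O:-1/4):7/4,(((F:13/3,M:-4/3):5/2,Y:2):3,G:-1):13/4):23/8,H:23/8)
total length: 99/4

((((D:7/4,K:1/4):11/4,O:-1/4):7/4,(((F:13/3,M:-4/3):5/2,Y:2):3,G:-1):13/4):23/8,H:23/8)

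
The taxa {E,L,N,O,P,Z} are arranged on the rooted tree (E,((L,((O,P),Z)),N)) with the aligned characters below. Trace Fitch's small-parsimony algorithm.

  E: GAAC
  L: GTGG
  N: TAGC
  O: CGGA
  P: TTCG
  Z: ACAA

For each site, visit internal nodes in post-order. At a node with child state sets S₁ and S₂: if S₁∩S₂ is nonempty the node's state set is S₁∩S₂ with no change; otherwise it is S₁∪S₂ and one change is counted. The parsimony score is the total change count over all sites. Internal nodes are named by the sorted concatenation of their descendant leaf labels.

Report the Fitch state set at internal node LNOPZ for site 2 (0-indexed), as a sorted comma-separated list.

G

OP@0: {C} ∪ {T} = {C,T} (union, +1)
OPZ@0: {C,T} ∪ {A} = {A,C,T} (union, +1)
LOPZ@0: {G} ∪ {A,C,T} = {A,C,G,T} (union, +1)
LNOPZ@0: {A,C,G,T} ∩ {T} = {T} (intersection, +0)
ELNOPZ@0: {G} ∪ {T} = {G,T} (union, +1)
OP@1: {G} ∪ {T} = {G,T} (union, +1)
OPZ@1: {G,T} ∪ {C} = {C,G,T} (union, +1)
LOPZ@1: {T} ∩ {C,G,T} = {T} (intersection, +0)
LNOPZ@1: {T} ∪ {A} = {A,T} (union, +1)
ELNOPZ@1: {A} ∩ {A,T} = {A} (intersection, +0)
OP@2: {G} ∪ {C} = {C,G} (union, +1)
OPZ@2: {C,G} ∪ {A} = {A,C,G} (union, +1)
LOPZ@2: {G} ∩ {A,C,G} = {G} (intersection, +0)
LNOPZ@2: {G} ∩ {G} = {G} (intersection, +0)
ELNOPZ@2: {A} ∪ {G} = {A,G} (union, +1)
OP@3: {A} ∪ {G} = {A,G} (union, +1)
OPZ@3: {A,G} ∩ {A} = {A} (intersection, +0)
LOPZ@3: {G} ∪ {A} = {A,G} (union, +1)
LNOPZ@3: {A,G} ∪ {C} = {A,C,G} (union, +1)
ELNOPZ@3: {C} ∩ {A,C,G} = {C} (intersection, +0)
per-site changes: [4, 3, 3, 3]; total = 13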